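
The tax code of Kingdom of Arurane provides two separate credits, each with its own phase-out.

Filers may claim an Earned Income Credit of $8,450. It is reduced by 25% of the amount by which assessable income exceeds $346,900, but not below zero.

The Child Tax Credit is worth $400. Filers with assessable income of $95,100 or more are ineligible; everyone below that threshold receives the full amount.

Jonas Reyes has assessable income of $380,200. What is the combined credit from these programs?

$125

Earned Income Credit: 25% of the $33,300 excess over $346,900 is $8,325; credit = $8,450 − $8,325 = $125.
Child Tax Credit: $380,200 meets or exceeds the $95,100 cutoff, so the credit is $0.
Total: $125 + $0 = $125.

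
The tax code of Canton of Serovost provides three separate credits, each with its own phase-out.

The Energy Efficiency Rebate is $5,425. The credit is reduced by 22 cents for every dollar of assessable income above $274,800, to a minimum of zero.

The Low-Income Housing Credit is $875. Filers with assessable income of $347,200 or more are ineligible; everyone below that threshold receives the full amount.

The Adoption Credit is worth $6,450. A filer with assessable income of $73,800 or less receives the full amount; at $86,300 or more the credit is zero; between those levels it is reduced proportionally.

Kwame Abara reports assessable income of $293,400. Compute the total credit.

Energy Efficiency Rebate: 22% of the $18,600 excess over $274,800 is $4,092; credit = $5,425 − $4,092 = $1,333.
Low-Income Housing Credit: $293,400 is below the $347,200 cutoff, so the full $875 applies.
Adoption Credit: $293,400 is at or above $86,300, so the credit is $0.
Total: $1,333 + $875 + $0 = $2,208.

$2,208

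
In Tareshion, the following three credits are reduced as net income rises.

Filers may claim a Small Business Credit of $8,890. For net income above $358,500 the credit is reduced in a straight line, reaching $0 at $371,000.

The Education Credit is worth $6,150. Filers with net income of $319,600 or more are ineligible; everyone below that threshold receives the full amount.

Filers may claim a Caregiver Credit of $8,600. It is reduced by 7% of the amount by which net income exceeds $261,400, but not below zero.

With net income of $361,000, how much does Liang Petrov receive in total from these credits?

$8,740

Small Business Credit: $361,000 is $2,500 into a $12,500 phase-out range, leaving 10,000/12,500 of the credit: $8,890 × 10,000/12,500 = $7,112.
Education Credit: $361,000 meets or exceeds the $319,600 cutoff, so the credit is $0.
Caregiver Credit: 7% of the $99,600 excess over $261,400 is $6,972; credit = $8,600 − $6,972 = $1,628.
Total: $7,112 + $0 + $1,628 = $8,740.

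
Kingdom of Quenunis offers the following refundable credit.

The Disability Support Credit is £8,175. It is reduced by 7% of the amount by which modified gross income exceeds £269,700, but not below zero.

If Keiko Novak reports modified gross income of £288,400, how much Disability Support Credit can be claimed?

£6,866

Disability Support Credit: 7% of the £18,700 excess over £269,700 is £1,309; credit = £8,175 − £1,309 = £6,866.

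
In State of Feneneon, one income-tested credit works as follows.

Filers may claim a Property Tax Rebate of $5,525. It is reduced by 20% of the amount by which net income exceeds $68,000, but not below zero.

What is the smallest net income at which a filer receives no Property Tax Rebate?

$95,625

The credit falls by 20% of each dollar above $68,000, so it reaches zero when the excess is $5,525 / 20% = $27,625: income = $68,000 + $27,625 = $95,625.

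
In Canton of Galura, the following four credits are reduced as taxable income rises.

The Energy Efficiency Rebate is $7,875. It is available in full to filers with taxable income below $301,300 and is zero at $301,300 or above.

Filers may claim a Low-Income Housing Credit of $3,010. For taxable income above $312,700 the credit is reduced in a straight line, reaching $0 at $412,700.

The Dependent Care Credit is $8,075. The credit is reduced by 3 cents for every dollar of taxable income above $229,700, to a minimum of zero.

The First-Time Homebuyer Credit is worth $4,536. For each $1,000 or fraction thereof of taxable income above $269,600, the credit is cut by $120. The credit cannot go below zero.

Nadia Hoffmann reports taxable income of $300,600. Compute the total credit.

Energy Efficiency Rebate: $300,600 is below the $301,300 cutoff, so the full $7,875 applies.
Low-Income Housing Credit: $300,600 is at or below the $312,700 threshold, so the full $3,010 applies.
Dependent Care Credit: 3% of the $70,900 excess over $229,700 is $2,127; credit = $8,075 − $2,127 = $5,948.
First-Time Homebuyer Credit: income exceeds $269,600 by $31,000, which is 31 full-or-partial $1,000 increments; reduction = 31 × $120 = $3,720, leaving $816.
Total: $7,875 + $3,010 + $5,948 + $816 = $17,649.

$17,649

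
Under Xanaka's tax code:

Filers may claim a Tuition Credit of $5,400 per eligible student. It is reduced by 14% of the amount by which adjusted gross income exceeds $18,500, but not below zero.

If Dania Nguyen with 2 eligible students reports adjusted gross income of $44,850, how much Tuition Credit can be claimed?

$7,111

Tuition Credit: base = 2 × $5,400 = $10,800. 14% of the $26,350 excess over $18,500 is $3,689; credit = $10,800 − $3,689 = $7,111.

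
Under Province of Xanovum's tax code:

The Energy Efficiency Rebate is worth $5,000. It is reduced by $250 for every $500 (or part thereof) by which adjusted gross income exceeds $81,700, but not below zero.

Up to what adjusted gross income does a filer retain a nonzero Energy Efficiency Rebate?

$91,200

After 19 increments the reduction is 19 × $250 = $4,750, leaving $250; one more increment wipes it out. Increment 19 ends at excess 19 × $500 = $9,500, so the highest qualifying income is $81,700 + $9,500 = $91,200.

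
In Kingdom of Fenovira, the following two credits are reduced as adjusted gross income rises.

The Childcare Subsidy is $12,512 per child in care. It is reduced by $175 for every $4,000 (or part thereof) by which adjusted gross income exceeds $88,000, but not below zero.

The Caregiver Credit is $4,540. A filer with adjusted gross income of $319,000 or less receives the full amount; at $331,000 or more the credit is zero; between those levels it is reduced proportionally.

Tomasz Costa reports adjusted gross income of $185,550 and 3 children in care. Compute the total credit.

Childcare Subsidy: base = 3 × $12,512 = $37,536. income exceeds $88,000 by $97,550, which is 25 full-or-partial $4,000 increments; reduction = 25 × $175 = $4,375, leaving $33,161.
Caregiver Credit: $185,550 is at or below the $319,000 threshold, so the full $4,540 applies.
Total: $33,161 + $4,540 = $37,701.

$37,701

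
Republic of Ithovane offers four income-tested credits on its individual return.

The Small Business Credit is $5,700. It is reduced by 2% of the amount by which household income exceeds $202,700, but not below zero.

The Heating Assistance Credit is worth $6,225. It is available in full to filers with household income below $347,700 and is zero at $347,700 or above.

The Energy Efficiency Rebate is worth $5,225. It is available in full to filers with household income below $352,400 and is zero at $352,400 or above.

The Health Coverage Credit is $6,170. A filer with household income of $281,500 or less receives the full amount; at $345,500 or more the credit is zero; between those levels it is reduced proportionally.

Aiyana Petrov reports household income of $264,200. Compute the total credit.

Small Business Credit: 2% of the $61,500 excess over $202,700 is $1,230; credit = $5,700 − $1,230 = $4,470.
Heating Assistance Credit: $264,200 is below the $347,700 cutoff, so the full $6,225 applies.
Energy Efficiency Rebate: $264,200 is below the $352,400 cutoff, so the full $5,225 applies.
Health Coverage Credit: $264,200 is at or below the $281,500 threshold, so the full $6,170 applies.
Total: $4,470 + $6,225 + $5,225 + $6,170 = $22,090.

$22,090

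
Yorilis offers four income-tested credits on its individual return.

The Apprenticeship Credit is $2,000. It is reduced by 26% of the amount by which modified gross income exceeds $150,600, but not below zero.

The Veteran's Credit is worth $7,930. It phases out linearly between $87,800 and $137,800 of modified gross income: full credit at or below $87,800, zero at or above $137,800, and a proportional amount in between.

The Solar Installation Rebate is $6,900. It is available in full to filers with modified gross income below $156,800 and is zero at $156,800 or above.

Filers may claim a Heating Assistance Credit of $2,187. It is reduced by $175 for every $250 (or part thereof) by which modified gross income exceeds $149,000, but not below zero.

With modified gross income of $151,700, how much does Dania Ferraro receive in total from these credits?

Apprenticeship Credit: 26% of the $1,100 excess over $150,600 is $286; credit = $2,000 − $286 = $1,714.
Veteran's Credit: $151,700 is at or above $137,800, so the credit is $0.
Solar Installation Rebate: $151,700 is below the $156,800 cutoff, so the full $6,900 applies.
Heating Assistance Credit: income exceeds $149,000 by $2,700, which is 11 full-or-partial $250 increments; reduction = 11 × $175 = $1,925, leaving $262.
Total: $1,714 + $0 + $6,900 + $262 = $8,876.

$8,876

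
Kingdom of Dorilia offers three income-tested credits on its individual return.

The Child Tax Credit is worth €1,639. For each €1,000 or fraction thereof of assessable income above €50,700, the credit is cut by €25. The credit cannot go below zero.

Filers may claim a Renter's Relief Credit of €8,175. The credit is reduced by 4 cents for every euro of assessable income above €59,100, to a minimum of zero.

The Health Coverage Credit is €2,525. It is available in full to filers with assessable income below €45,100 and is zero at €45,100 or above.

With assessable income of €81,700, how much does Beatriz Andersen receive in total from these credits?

€8,135

Child Tax Credit: income exceeds €50,700 by €31,000, which is 31 full-or-partial €1,000 increments; reduction = 31 × €25 = €775, leaving €864.
Renter's Relief Credit: 4% of the €22,600 excess over €59,100 is €904; credit = €8,175 − €904 = €7,271.
Health Coverage Credit: €81,700 meets or exceeds the €45,100 cutoff, so the credit is €0.
Total: €864 + €7,271 + €0 = €8,135.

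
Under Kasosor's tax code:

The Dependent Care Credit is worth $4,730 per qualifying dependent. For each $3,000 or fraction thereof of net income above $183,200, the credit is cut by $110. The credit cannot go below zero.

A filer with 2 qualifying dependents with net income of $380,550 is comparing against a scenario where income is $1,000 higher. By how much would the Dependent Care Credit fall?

$110

At $380,550 — base = 2 × $4,730 = $9,460. income exceeds $183,200 by $197,350, which is 66 full-or-partial $3,000 increments; reduction = 66 × $110 = $7,260, leaving $2,200.
At $381,550 — base = 2 × $4,730 = $9,460. income exceeds $183,200 by $198,350, which is 67 full-or-partial $3,000 increments; reduction = 67 × $110 = $7,370, leaving $2,090.
Lost: $2,200 − $2,090 = $110.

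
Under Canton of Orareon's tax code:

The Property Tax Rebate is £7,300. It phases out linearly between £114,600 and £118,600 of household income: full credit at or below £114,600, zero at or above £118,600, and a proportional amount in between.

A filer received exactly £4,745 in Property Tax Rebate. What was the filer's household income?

£116,000

£4,745 is 4,745/7,300 of the full £7,300, so 2,555/7,300 of the £4,000 range has been used: income = £114,600 + £4,000 × 2,555/7,300 = £116,000.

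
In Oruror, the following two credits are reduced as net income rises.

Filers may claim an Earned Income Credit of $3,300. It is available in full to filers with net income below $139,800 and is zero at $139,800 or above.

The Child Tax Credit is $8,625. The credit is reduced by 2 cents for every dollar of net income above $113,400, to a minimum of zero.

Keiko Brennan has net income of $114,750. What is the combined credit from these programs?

Earned Income Credit: $114,750 is below the $139,800 cutoff, so the full $3,300 applies.
Child Tax Credit: 2% of the $1,350 excess over $113,400 is $27; credit = $8,625 − $27 = $8,598.
Total: $3,300 + $8,598 = $11,898.

$11,898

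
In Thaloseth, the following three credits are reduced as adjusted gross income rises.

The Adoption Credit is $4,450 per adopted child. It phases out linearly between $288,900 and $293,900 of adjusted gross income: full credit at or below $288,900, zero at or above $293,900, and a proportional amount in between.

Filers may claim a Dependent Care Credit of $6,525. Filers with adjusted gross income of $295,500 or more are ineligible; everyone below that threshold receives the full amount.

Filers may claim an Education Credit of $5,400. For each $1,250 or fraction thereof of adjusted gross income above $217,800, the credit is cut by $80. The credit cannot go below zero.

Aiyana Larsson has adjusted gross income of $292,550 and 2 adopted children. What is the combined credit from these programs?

$9,528

Adoption Credit: base = 2 × $4,450 = $8,900. $292,550 is $3,650 into a $5,000 phase-out range, leaving 1,350/5,000 of the credit: $8,900 × 1,350/5,000 = $2,403.
Dependent Care Credit: $292,550 is below the $295,500 cutoff, so the full $6,525 applies.
Education Credit: income exceeds $217,800 by $74,750, which is 60 full-or-partial $1,250 increments; reduction = 60 × $80 = $4,800, leaving $600.
Total: $2,403 + $6,525 + $600 = $9,528.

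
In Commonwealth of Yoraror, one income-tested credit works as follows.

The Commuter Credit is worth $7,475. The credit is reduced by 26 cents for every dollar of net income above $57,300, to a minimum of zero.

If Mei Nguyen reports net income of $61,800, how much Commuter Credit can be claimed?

$6,305

Commuter Credit: 26% of the $4,500 excess over $57,300 is $1,170; credit = $7,475 − $1,170 = $6,305.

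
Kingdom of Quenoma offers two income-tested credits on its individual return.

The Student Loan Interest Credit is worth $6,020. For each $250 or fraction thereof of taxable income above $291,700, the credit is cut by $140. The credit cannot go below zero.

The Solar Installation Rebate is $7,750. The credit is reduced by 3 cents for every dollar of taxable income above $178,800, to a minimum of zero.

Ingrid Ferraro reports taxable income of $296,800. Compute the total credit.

$7,290

Student Loan Interest Credit: income exceeds $291,700 by $5,100, which is 21 full-or-partial $250 increments; reduction = 21 × $140 = $2,940, leaving $3,080.
Solar Installation Rebate: 3% of the $118,000 excess over $178,800 is $3,540; credit = $7,750 − $3,540 = $4,210.
Total: $3,080 + $4,210 = $7,290.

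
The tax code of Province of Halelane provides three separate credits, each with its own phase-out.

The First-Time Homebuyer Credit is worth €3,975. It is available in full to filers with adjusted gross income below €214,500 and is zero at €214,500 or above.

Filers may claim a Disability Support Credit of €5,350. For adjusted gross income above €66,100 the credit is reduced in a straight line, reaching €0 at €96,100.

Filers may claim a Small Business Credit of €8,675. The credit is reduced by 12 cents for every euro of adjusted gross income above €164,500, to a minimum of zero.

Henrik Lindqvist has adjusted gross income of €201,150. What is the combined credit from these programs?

First-Time Homebuyer Credit: €201,150 is below the €214,500 cutoff, so the full €3,975 applies.
Disability Support Credit: €201,150 is at or above €96,100, so the credit is €0.
Small Business Credit: 12% of the €36,650 excess over €164,500 is €4,398; credit = €8,675 − €4,398 = €4,277.
Total: €3,975 + €0 + €4,277 = €8,252.

€8,252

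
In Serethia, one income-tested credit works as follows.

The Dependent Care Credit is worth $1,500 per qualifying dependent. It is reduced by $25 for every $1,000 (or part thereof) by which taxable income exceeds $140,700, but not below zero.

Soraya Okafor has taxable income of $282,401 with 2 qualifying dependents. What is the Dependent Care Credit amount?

$0

Dependent Care Credit: base = 2 × $1,500 = $3,000. income exceeds $140,700 by $141,701 → 142 increments × $25 = $3,550 ≥ base, so the credit is $0.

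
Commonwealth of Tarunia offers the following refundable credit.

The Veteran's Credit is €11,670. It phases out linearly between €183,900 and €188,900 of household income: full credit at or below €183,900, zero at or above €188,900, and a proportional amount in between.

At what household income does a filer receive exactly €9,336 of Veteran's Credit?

€9,336 is 9,336/11,670 of the full €11,670, so 2,334/11,670 of the €5,000 range has been used: income = €183,900 + €5,000 × 2,334/11,670 = €184,900.

€184,900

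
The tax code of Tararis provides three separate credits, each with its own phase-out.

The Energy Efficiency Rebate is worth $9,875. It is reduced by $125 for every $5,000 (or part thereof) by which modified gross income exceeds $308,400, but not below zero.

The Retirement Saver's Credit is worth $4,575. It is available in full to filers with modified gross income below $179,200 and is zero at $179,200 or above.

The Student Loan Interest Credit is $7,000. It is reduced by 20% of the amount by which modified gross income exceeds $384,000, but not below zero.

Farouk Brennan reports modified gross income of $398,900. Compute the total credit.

Energy Efficiency Rebate: income exceeds $308,400 by $90,500, which is 19 full-or-partial $5,000 increments; reduction = 19 × $125 = $2,375, leaving $7,500.
Retirement Saver's Credit: $398,900 meets or exceeds the $179,200 cutoff, so the credit is $0.
Student Loan Interest Credit: 20% of the $14,900 excess over $384,000 is $2,980; credit = $7,000 − $2,980 = $4,020.
Total: $7,500 + $0 + $4,020 = $11,520.

$11,520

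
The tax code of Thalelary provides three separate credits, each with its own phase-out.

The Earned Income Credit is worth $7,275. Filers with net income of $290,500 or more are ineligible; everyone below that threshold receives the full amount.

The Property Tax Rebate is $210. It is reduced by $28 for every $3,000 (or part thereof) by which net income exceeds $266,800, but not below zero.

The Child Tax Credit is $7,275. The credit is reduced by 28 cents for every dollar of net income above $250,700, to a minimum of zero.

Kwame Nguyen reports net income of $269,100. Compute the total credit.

Earned Income Credit: $269,100 is below the $290,500 cutoff, so the full $7,275 applies.
Property Tax Rebate: income exceeds $266,800 by $2,300, which is 1 full-or-partial $3,000 increment; reduction = 1 × $28 = $28, leaving $182.
Child Tax Credit: 28% of the $18,400 excess over $250,700 is $5,152; credit = $7,275 − $5,152 = $2,123.
Total: $7,275 + $182 + $2,123 = $9,580.

$9,580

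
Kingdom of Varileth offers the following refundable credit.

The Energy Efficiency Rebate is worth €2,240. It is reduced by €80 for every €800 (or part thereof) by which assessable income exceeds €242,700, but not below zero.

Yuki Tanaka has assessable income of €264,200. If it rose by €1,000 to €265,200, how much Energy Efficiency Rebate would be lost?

€80

At €264,200 — income exceeds €242,700 by €21,500, which is 27 full-or-partial €800 increments; reduction = 27 × €80 = €2,160, leaving €80.
At €265,200 — income exceeds €242,700 by €22,500 → 29 increments × €80 = €2,320 ≥ base, so the credit is €0.
Lost: €80 − €0 = €80.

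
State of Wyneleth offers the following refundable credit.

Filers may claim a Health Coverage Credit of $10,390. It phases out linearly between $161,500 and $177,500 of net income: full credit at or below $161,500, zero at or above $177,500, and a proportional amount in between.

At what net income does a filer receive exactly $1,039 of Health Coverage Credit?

$1,039 is 1,039/10,390 of the full $10,390, so 9,351/10,390 of the $16,000 range has been used: income = $161,500 + $16,000 × 9,351/10,390 = $175,900.

$175,900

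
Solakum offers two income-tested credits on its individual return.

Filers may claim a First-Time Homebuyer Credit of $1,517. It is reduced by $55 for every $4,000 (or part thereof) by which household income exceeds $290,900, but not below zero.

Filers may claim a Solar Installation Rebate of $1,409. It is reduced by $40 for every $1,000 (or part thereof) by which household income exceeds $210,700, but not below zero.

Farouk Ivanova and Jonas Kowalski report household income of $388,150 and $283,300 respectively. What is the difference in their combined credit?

Farouk ($388,150): First-Time Homebuyer Credit: income exceeds $290,900 by $97,250, which is 25 full-or-partial $4,000 increments; reduction = 25 × $55 = $1,375, leaving $142. Solar Installation Rebate: income exceeds $210,700 by $177,450 → 178 increments × $40 = $7,120 ≥ base, so the credit is $0. total $142 + $0 = $142
Jonas ($283,300): First-Time Homebuyer Credit: $283,300 is at or below the $290,900 threshold, so the full $1,517 applies. Solar Installation Rebate: income exceeds $210,700 by $72,600 → 73 increments × $40 = $2,920 ≥ base, so the credit is $0. total $1,517 + $0 = $1,517
Difference: |$142 − $1,517| = $1,375.

$1,375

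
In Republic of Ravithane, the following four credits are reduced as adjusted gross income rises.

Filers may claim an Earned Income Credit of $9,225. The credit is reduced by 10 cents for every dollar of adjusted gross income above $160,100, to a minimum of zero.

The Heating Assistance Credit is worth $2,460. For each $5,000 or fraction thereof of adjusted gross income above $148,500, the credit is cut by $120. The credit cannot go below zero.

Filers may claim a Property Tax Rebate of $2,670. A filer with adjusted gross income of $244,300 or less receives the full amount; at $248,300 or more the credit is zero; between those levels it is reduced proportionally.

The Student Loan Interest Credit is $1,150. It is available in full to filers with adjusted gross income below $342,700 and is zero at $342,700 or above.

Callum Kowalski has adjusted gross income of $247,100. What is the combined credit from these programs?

Earned Income Credit: 10% of the $87,000 excess over $160,100 is $8,700; credit = $9,225 − $8,700 = $525.
Heating Assistance Credit: income exceeds $148,500 by $98,600, which is 20 full-or-partial $5,000 increments; reduction = 20 × $120 = $2,400, leaving $60.
Property Tax Rebate: $247,100 is $2,800 into a $4,000 phase-out range, leaving 1,200/4,000 of the credit: $2,670 × 1,200/4,000 = $801.
Student Loan Interest Credit: $247,100 is below the $342,700 cutoff, so the full $1,150 applies.
Total: $525 + $60 + $801 + $1,150 = $2,536.

$2,536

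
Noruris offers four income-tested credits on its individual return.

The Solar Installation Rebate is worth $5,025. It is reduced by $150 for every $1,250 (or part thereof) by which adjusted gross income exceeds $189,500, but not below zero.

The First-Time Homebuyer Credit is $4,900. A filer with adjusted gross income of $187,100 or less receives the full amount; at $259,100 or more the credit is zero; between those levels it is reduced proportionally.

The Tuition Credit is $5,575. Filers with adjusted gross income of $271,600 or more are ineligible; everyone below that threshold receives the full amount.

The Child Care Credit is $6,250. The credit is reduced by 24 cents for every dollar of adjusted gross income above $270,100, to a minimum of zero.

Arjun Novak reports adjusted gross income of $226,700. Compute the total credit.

Solar Installation Rebate: income exceeds $189,500 by $37,200, which is 30 full-or-partial $1,250 increments; reduction = 30 × $150 = $4,500, leaving $525.
First-Time Homebuyer Credit: $226,700 is $39,600 into a $72,000 phase-out range, leaving 32,400/72,000 of the credit: $4,900 × 32,400/72,000 = $2,205.
Tuition Credit: $226,700 is below the $271,600 cutoff, so the full $5,575 applies.
Child Care Credit: $226,700 is at or below the $270,100 threshold, so the full $6,250 applies.
Total: $525 + $2,205 + $5,575 + $6,250 = $14,555.

$14,555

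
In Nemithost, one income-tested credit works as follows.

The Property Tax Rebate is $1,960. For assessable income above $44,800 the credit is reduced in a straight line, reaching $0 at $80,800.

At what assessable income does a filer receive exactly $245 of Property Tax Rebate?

$245 is 245/1,960 of the full $1,960, so 1,715/1,960 of the $36,000 range has been used: income = $44,800 + $36,000 × 1,715/1,960 = $76,300.

$76,300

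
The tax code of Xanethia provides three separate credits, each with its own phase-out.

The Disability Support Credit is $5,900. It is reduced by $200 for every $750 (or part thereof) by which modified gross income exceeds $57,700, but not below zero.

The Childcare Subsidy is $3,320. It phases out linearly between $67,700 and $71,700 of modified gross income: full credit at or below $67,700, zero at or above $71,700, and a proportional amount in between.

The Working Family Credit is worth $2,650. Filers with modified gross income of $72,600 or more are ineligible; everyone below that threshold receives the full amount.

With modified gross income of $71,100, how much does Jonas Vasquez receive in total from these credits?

$5,448

Disability Support Credit: income exceeds $57,700 by $13,400, which is 18 full-or-partial $750 increments; reduction = 18 × $200 = $3,600, leaving $2,300.
Childcare Subsidy: $71,100 is $3,400 into a $4,000 phase-out range, leaving 600/4,000 of the credit: $3,320 × 600/4,000 = $498.
Working Family Credit: $71,100 is below the $72,600 cutoff, so the full $2,650 applies.
Total: $2,300 + $498 + $2,650 = $5,448.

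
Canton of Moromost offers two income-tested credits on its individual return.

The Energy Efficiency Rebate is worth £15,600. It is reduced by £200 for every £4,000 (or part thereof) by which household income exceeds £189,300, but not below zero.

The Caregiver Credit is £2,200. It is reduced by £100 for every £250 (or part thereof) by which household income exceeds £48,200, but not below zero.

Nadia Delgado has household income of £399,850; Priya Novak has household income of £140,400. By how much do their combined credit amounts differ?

Nadia (£399,850): Energy Efficiency Rebate: income exceeds £189,300 by £210,550, which is 53 full-or-partial £4,000 increments; reduction = 53 × £200 = £10,600, leaving £5,000. Caregiver Credit: income exceeds £48,200 by £351,650 → 1407 increments × £100 = £140,700 ≥ base, so the credit is £0. total £5,000 + £0 = £5,000
Priya (£140,400): Energy Efficiency Rebate: £140,400 is at or below the £189,300 threshold, so the full £15,600 applies. Caregiver Credit: income exceeds £48,200 by £92,200 → 369 increments × £100 = £36,900 ≥ base, so the credit is £0. total £15,600 + £0 = £15,600
Difference: |£5,000 − £15,600| = £10,600.

£10,600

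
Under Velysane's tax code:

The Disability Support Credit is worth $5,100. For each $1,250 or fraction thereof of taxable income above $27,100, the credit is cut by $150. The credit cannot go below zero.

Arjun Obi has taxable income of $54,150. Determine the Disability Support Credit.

Disability Support Credit: income exceeds $27,100 by $27,050, which is 22 full-or-partial $1,250 increments; reduction = 22 × $150 = $3,300, leaving $1,800.

$1,800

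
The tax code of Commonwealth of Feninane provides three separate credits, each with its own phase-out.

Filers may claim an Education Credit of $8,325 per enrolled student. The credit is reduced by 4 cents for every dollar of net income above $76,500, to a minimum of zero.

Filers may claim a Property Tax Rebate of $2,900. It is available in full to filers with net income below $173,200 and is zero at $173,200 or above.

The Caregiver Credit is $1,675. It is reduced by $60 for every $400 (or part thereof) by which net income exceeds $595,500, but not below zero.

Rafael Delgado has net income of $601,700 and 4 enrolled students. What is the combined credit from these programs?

$13,007

Education Credit: base = 4 × $8,325 = $33,300. 4% of the $525,200 excess over $76,500 is $21,008; credit = $33,300 − $21,008 = $12,292.
Property Tax Rebate: $601,700 meets or exceeds the $173,200 cutoff, so the credit is $0.
Caregiver Credit: income exceeds $595,500 by $6,200, which is 16 full-or-partial $400 increments; reduction = 16 × $60 = $960, leaving $715.
Total: $12,292 + $0 + $715 = $13,007.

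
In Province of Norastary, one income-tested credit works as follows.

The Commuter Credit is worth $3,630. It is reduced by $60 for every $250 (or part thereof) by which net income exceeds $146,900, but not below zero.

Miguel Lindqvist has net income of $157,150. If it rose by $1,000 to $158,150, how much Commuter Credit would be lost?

$240

At $157,150 — income exceeds $146,900 by $10,250, which is 41 full-or-partial $250 increments; reduction = 41 × $60 = $2,460, leaving $1,170.
At $158,150 — income exceeds $146,900 by $11,250, which is 45 full-or-partial $250 increments; reduction = 45 × $60 = $2,700, leaving $930.
Lost: $1,170 − $930 = $240.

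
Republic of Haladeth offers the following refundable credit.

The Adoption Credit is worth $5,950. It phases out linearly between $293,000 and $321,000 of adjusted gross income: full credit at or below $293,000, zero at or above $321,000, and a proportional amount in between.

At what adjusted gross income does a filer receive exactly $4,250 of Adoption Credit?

$4,250 is 4,250/5,950 of the full $5,950, so 1,700/5,950 of the $28,000 range has been used: income = $293,000 + $28,000 × 1,700/5,950 = $301,000.

$301,000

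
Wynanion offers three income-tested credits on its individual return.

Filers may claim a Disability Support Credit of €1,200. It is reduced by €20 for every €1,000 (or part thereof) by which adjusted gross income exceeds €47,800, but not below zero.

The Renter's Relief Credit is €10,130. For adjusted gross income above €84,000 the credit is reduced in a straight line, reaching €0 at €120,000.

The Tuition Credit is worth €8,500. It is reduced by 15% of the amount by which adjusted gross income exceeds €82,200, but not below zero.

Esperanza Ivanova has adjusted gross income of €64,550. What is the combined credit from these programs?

Disability Support Credit: income exceeds €47,800 by €16,750, which is 17 full-or-partial €1,000 increments; reduction = 17 × €20 = €340, leaving €860.
Renter's Relief Credit: €64,550 is at or below the €84,000 threshold, so the full €10,130 applies.
Tuition Credit: €64,550 is at or below the €82,200 threshold, so the full €8,500 applies.
Total: €860 + €10,130 + €8,500 = €19,490.

€19,490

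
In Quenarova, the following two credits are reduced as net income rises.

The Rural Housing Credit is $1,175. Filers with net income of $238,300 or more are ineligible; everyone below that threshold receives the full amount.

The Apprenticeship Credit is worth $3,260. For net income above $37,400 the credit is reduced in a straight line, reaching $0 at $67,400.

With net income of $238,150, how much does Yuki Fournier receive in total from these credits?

$1,175

Rural Housing Credit: $238,150 is below the $238,300 cutoff, so the full $1,175 applies.
Apprenticeship Credit: $238,150 is at or above $67,400, so the credit is $0.
Total: $1,175 + $0 = $1,175.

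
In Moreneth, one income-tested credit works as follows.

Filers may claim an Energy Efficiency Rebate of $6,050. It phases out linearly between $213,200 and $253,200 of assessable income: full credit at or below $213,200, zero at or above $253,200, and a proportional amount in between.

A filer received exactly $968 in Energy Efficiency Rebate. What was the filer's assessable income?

$246,800

$968 is 968/6,050 of the full $6,050, so 5,082/6,050 of the $40,000 range has been used: income = $213,200 + $40,000 × 5,082/6,050 = $246,800.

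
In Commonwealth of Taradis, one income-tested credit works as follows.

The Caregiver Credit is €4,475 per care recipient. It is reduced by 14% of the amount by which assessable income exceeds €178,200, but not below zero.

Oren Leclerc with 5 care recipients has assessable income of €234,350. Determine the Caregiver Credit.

€14,514

Caregiver Credit: base = 5 × €4,475 = €22,375. 14% of the €56,150 excess over €178,200 is €7,861; credit = €22,375 − €7,861 = €14,514.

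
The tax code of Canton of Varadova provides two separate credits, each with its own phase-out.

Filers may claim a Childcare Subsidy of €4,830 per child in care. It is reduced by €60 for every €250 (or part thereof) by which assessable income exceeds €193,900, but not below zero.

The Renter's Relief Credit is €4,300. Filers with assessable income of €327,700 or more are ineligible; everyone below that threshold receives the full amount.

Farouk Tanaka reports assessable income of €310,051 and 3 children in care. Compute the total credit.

Childcare Subsidy: base = 3 × €4,830 = €14,490. income exceeds €193,900 by €116,151 → 465 increments × €60 = €27,900 ≥ base, so the credit is €0.
Renter's Relief Credit: €310,051 is below the €327,700 cutoff, so the full €4,300 applies.
Total: €0 + €4,300 = €4,300.

€4,300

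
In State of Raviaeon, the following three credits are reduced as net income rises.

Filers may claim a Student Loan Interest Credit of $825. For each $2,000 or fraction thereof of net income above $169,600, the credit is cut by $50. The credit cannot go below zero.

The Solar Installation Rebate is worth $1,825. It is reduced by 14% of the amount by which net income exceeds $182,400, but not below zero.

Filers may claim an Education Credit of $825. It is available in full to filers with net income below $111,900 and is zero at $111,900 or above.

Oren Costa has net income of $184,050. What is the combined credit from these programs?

Student Loan Interest Credit: income exceeds $169,600 by $14,450, which is 8 full-or-partial $2,000 increments; reduction = 8 × $50 = $400, leaving $425.
Solar Installation Rebate: 14% of the $1,650 excess over $182,400 is $231; credit = $1,825 − $231 = $1,594.
Education Credit: $184,050 meets or exceeds the $111,900 cutoff, so the credit is $0.
Total: $425 + $1,594 + $0 = $2,019.

$2,019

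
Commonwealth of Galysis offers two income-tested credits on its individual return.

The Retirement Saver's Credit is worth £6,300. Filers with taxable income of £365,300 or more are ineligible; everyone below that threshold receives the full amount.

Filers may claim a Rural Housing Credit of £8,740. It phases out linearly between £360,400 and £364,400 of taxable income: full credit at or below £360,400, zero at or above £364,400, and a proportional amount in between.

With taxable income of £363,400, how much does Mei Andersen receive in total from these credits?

£8,485

Retirement Saver's Credit: £363,400 is below the £365,300 cutoff, so the full £6,300 applies.
Rural Housing Credit: £363,400 is £3,000 into a £4,000 phase-out range, leaving 1,000/4,000 of the credit: £8,740 × 1,000/4,000 = £2,185.
Total: £6,300 + £2,185 = £8,485.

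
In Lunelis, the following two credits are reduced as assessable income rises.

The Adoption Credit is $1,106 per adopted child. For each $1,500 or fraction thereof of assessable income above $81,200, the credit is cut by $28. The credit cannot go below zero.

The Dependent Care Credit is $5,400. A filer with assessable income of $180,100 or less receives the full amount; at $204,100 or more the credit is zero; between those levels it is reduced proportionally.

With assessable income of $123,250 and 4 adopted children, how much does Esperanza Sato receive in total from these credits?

Adoption Credit: base = 4 × $1,106 = $4,424. income exceeds $81,200 by $42,050, which is 29 full-or-partial $1,500 increments; reduction = 29 × $28 = $812, leaving $3,612.
Dependent Care Credit: $123,250 is at or below the $180,100 threshold, so the full $5,400 applies.
Total: $3,612 + $5,400 = $9,012.

$9,012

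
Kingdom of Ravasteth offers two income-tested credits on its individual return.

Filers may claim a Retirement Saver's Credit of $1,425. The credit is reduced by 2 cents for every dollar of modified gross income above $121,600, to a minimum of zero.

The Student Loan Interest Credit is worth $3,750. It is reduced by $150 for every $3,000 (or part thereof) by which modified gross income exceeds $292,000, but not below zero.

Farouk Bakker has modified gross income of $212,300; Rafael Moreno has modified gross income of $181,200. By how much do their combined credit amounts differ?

$233

Farouk ($212,300): Retirement Saver's Credit: 2% of the $90,700 excess over $121,600 is $1,814 ≥ base, so the credit is $0. Student Loan Interest Credit: $212,300 is at or below the $292,000 threshold, so the full $3,750 applies. total $0 + $3,750 = $3,750
Rafael ($181,200): Retirement Saver's Credit: 2% of the $59,600 excess over $121,600 is $1,192; credit = $1,425 − $1,192 = $233. Student Loan Interest Credit: $181,200 is at or below the $292,000 threshold, so the full $3,750 applies. total $233 + $3,750 = $3,983
Difference: |$3,750 − $3,983| = $233.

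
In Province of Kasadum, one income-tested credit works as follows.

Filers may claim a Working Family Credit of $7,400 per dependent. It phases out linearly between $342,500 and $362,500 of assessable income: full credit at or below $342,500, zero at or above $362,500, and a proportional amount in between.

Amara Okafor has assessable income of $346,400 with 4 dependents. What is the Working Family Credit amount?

Working Family Credit: base = 4 × $7,400 = $29,600. $346,400 is $3,900 into a $20,000 phase-out range, leaving 16,100/20,000 of the credit: $29,600 × 16,100/20,000 = $23,828.

$23,828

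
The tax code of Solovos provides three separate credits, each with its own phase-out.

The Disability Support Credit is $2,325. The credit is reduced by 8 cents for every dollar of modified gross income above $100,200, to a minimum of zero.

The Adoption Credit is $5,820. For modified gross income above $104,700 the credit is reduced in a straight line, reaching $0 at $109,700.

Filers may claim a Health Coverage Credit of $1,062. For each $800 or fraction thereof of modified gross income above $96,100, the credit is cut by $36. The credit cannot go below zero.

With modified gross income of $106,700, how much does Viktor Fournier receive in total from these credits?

Disability Support Credit: 8% of the $6,500 excess over $100,200 is $520; credit = $2,325 − $520 = $1,805.
Adoption Credit: $106,700 is $2,000 into a $5,000 phase-out range, leaving 3,000/5,000 of the credit: $5,820 × 3,000/5,000 = $3,492.
Health Coverage Credit: income exceeds $96,100 by $10,600, which is 14 full-or-partial $800 increments; reduction = 14 × $36 = $504, leaving $558.
Total: $1,805 + $3,492 + $558 = $5,855.

$5,855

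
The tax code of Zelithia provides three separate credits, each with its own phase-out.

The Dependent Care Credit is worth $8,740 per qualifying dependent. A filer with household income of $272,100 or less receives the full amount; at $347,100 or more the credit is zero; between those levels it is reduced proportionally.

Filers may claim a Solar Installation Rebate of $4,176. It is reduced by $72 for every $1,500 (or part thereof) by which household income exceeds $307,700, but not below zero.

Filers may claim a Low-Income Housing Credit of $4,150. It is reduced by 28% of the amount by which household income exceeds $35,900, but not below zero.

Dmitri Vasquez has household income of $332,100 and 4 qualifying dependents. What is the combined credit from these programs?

Dependent Care Credit: base = 4 × $8,740 = $34,960. $332,100 is $60,000 into a $75,000 phase-out range, leaving 15,000/75,000 of the credit: $34,960 × 15,000/75,000 = $6,992.
Solar Installation Rebate: income exceeds $307,700 by $24,400, which is 17 full-or-partial $1,500 increments; reduction = 17 × $72 = $1,224, leaving $2,952.
Low-Income Housing Credit: 28% of the $296,200 excess over $35,900 is $82,936 ≥ base, so the credit is $0.
Total: $6,992 + $2,952 + $0 = $9,944.

$9,944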